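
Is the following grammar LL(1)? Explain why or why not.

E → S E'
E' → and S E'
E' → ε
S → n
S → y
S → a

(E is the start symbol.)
A grammar is LL(1) if for each non-terminal N with multiple productions, the predict sets of those productions are pairwise disjoint, where PREDICT(N → α) = (FIRST(α) \ {ε}) ∪ (FOLLOW(N) if α ⇒* ε).

Relevant sets:
  FOLLOW(E') = { $ }

For E':
  PREDICT(E' → and S E') = { 'and' }
  PREDICT(E' → ε) = { $ }
For S:
  PREDICT(S → n) = { 'n' }
  PREDICT(S → y) = { 'y' }
  PREDICT(S → a) = { 'a' }
E has a single production, so nothing to check there.

All predict sets are disjoint. The grammar IS LL(1).

Answer: Yes, the grammar is LL(1).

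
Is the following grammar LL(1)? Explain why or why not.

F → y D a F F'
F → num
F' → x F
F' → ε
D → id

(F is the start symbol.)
No. Predict set conflict for F': { 'x' }

A grammar is LL(1) if for each non-terminal N with multiple productions, the predict sets of those productions are pairwise disjoint, where PREDICT(N → α) = (FIRST(α) \ {ε}) ∪ (FOLLOW(N) if α ⇒* ε).

Relevant sets:
  FOLLOW(F') = { $, 'x' }

For F:
  PREDICT(F → y D a F F') = { 'y' }
  PREDICT(F → num) = { 'num' }
For F':
  PREDICT(F' → x F) = { 'x' }
  PREDICT(F' → ε) = { $, 'x' }
D has a single production, so nothing to check there.

Conflict found: Predict set conflict for F': { 'x' }
The grammar is NOT LL(1).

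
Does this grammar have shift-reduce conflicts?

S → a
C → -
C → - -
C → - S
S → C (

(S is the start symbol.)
Augment with S' → S and build the canonical LR(0) collection (I0 = CLOSURE({[S' → . S]}), then GOTO on every symbol after a dot until no new states appear). It has 8 states:
  I0: { [C → . - -], [C → . - S], [C → . -], [S → . C (], [S → . a], [S' → . S] }  — shift
  I1: { [C → - . -], [C → - . S], [C → - .], [C → . - -], [C → . - S], [C → . -], [S → . C (], [S → . a] }  — shift, reduce
  I2: { [S → C . (] }  — shift
  I3: { [S' → S .] }  — accept
  I4: { [S → a .] }  — reduce
  I5: { [S → C ( .] }  — reduce
  I6: { [C → - - .], [C → - . -], [C → - . S], [C → - .], [C → . - -], [C → . - S], [C → . -], [S → . C (], [S → . a] }  — shift, 2 reduces
  I7: { [C → - S .] }  — reduce

I1 contains reduce item [C → - .] and shift items [C → . -], [C → . - -], [C → - . -], [C → . - S], [S → . a] — shift-reduce conflict.
I6 contains reduce items [C → - .], [C → - - .] and shift items [C → . -], [C → . - -], [C → - . -], [C → . - S], [S → . a] — shift-reduce conflict.

Answer: Yes — I1: [C → - .] vs [C → . -]; I6: [C → - .] vs [C → . -]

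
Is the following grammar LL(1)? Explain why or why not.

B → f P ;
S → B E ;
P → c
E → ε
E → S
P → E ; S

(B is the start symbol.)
A grammar is LL(1) if for each non-terminal N with multiple productions, the predict sets of those productions are pairwise disjoint, where PREDICT(N → α) = (FIRST(α) \ {ε}) ∪ (FOLLOW(N) if α ⇒* ε).

Relevant sets:
  FIRST(E) = { 'f', ε }
  FIRST(S) = { 'f' }
  FOLLOW(E) = { ';' }

For P:
  PREDICT(P → c) = { 'c' }
  PREDICT(P → E ';' S) = { ';', 'f' }
For E:
  PREDICT(E → ε) = { ';' }
  PREDICT(E → S) = { 'f' }
B, S have a single production, so nothing to check there.

All predict sets are disjoint. The grammar IS LL(1).

Answer: Yes, the grammar is LL(1).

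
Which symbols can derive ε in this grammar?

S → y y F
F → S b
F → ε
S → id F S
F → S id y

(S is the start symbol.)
{ 'F' }

A non-terminal is nullable if it can derive ε (the empty string): either it has an ε-production, or it has a production whose right-hand side consists entirely of nullable non-terminals.

ε-productions: F → ε
So F is immediately nullable.
No further non-terminal can be added: every production for the remaining non-terminals contains a terminal or a non-nullable non-terminal.
Nullable = { 'F' }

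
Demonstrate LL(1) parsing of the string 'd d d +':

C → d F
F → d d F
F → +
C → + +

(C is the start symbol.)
LL(1) parsing maintains a stack (initially the start symbol over $) and the input. At each step: if the stack top is a terminal, match it against the current input token; if it is a non-terminal N, replace it with the RHS of M[N, lookahead] (the unique production whose predict set contains the lookahead).

Stack is shown with the top on the left.

Stack    Input      Action
--------------------------
C $      d d d + $  output C → d F
d F $    d d d + $  match 'd'
F $      d d + $    output F → d d F
d d F $  d d + $    match 'd'
d F $    d + $      match 'd'
F $      + $        output F → +
+ $      + $        match '+'
$        $          accept

The string is accepted.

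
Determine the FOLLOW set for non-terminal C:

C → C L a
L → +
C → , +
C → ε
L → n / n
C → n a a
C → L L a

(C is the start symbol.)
{ $, '+', 'n' }

To compute FOLLOW(C), find every occurrence of C on a right-hand side N → α C β: add FIRST(β) \ {ε}, and if β is empty or nullable also add FOLLOW(N). Iterate to a fixed point.

C is the start symbol, so $ ∈ FOLLOW(C).
In C → C L a: C is followed by L a, add FIRST(L a) \ {ε} = { '+', 'n' }

Taking the union: FOLLOW(C) = { $, '+', 'n' }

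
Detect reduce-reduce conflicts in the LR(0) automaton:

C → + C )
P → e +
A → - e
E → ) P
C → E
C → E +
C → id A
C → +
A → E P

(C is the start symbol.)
A reduce-reduce conflict occurs when an LR(0) state has two complete items [A → α .] and [B → β .] — both call for a reduction, and with no lookahead the parser cannot choose between them.

Augment with C' → C and build the canonical LR(0) collection (I0 = CLOSURE({[C' → . C]}), then GOTO on every symbol after a dot until no new states appear). It has 17 states:
  I0: { [C → . + C )], [C → . +], [C → . E +], [C → . E], [C → . id A], [C' → . C], [E → . ) P] }  — shift
  I1: { [E → ) . P], [P → . e +] }  — shift
  I2: { [C → + . C )], [C → + .], [C → . + C )], [C → . +], [C → . E +], [C → . E], [C → . id A], [E → . ) P] }  — shift, reduce
  I3: { [C' → C .] }  — accept
  I4: { [C → E . +], [C → E .] }  — shift, reduce
  I5: { [A → . - e], [A → . E P], [C → id . A], [E → . ) P] }  — shift
  I6: { [A → - . e] }  — shift
  I7: { [C → id A .] }  — reduce
  I8: { [A → E . P], [P → . e +] }  — shift
  I9: { [A → E P .] }  — reduce
  I10: { [P → e . +] }  — shift
  I11: { [P → e + .] }  — reduce
  I12: { [A → - e .] }  — reduce
  I13: { [C → E + .] }  — reduce
  I14: { [C → + C . )] }  — shift
  I15: { [C → + C ) .] }  — reduce
  I16: { [E → ) P .] }  — reduce

No state contains more than one complete item.

Answer: No reduce-reduce conflicts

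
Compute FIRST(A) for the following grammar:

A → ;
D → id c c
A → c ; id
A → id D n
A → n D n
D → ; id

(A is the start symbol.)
To compute FIRST(A), examine every production with A on the left-hand side, reading each right-hand side left to right until a non-nullable symbol is reached.

From A → ;:
  - ';' is a terminal: add ';' and stop
From A → c ; id:
  - c is a terminal: add 'c' and stop
From A → id D n:
  - id is a terminal: add 'id' and stop
From A → n D n:
  - n is a terminal: add 'n' and stop

Collecting: FIRST(A) = { ';', 'c', 'id', 'n' }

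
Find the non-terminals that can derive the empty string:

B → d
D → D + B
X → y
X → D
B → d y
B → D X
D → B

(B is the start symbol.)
There are no ε-productions, so no non-terminal can derive ε.
No non-terminals are nullable.

Answer: None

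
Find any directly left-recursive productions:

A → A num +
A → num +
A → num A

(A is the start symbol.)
A → A num +: LEFT RECURSIVE (starts with A)
A → num +: starts with num
A → num A: starts with num

The grammar has direct left recursion on: A.

Answer: Yes, A is left-recursive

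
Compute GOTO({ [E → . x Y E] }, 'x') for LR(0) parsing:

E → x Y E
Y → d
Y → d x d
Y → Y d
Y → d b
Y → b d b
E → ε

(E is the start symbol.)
{ [E → x . Y E], [Y → . Y d], [Y → . b d b], [Y → . d b], [Y → . d x d], [Y → . d] }

GOTO(I, 'x') = CLOSURE({ [A → αX.β] : [A → α.Xβ] ∈ I, X = 'x' })

Items with dot before 'x', with the dot advanced:
  [E → . x Y E] → [E → x . Y E]
Closure of the advanced items:
  [E → x . Y E] has the dot before Y: add [Y → . d], [Y → . d x d], [Y → . Y d], [Y → . d b], [Y → . b d b]

GOTO = { [E → x . Y E], [Y → . Y d], [Y → . b d b], [Y → . d b], [Y → . d x d], [Y → . d] }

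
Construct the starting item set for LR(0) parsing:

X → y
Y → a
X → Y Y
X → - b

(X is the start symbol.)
{ [X → . - b], [X → . Y Y], [X → . y], [X' → . X], [Y → . a] }

First, augment the grammar with X' → X
I₀ = CLOSURE({ [X' → . X] }):
  [X' → . X] has the dot before X: add [X → . y], [X → . Y Y], [X → . - b]
  [X → . Y Y] has the dot before Y: add [Y → . a]
No further items can be added.

I₀ = { [X → . - b], [X → . Y Y], [X → . y], [X' → . X], [Y → . a] }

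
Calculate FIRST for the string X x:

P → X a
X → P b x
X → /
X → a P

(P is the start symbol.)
{ '/', 'a' }

FIRST sets of the non-terminals involved (from the grammar, by fixed-point iteration):
  FIRST(X) = { '/', 'a' }

To compute FIRST(X x), process the symbols left to right:
Symbol X is a non-terminal. Add FIRST(X) \ {ε} = { '/', 'a' }
X is not nullable (ε ∉ FIRST(X)), so stop here.
FIRST(X x) = { '/', 'a' }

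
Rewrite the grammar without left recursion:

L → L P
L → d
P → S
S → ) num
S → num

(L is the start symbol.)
L is directly left-recursive. The standard transformation for
  A → A α₁ | ... | A α_m | β₁ | ... | β_n
is
  A  → β₁ A' | ... | β_n A'
  A' → α₁ A' | ... | α_m A' | ε

L → d becomes L → d L'
L → L P becomes L' → P L'
Add L' → ε

Productions for other non-terminals are unchanged:
  P → S
  S → ) num
  S → num

Resulting grammar:
L → d L'
L' → P L'
L' → ε
P → S
S → ) num
S → num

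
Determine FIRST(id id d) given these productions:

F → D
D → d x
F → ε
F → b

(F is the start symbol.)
To compute FIRST(id id d), process the symbols left to right:
Symbol id is a terminal. Add 'id' and stop.
FIRST(id id d) = { 'id' }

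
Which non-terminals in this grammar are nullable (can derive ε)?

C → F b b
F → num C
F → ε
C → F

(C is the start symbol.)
{ 'C', 'F' }

A non-terminal is nullable if it can derive ε (the empty string): either it has an ε-production, or it has a production whose right-hand side consists entirely of nullable non-terminals.

ε-productions: F → ε
So F is immediately nullable.
C → F: every symbol on the right is nullable, so C is nullable too.
Every non-terminal is now nullable.
Nullable = { 'C', 'F' }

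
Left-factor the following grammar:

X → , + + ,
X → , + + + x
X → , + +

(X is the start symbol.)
Left-factoring transforms A → αβ₁ | αβ₂ into A → αA' and A' → β₁ | β₂
(α is the longest common prefix among the alternatives). Repeat until
no nonterminal has two alternatives with a common prefix.

Round 1: X has alternatives sharing prefix ', + +'. Introduce X': X → , + + X'
  Add: X' → ,
  Add: X' → + x
  Add: X' → ε

No remaining common prefixes — done.

Resulting grammar:
X → , + + X'
X' → ,
X' → + x
X' → ε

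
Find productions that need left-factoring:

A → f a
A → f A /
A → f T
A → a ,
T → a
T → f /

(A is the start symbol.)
Left-factoring is needed when two productions for the same non-terminal
share a common prefix on the right-hand side.

Productions for A:
  A → f a
  A → f A /
  A → f T
  A → a ,
Productions for T:
  T → a
  T → f /

Found common prefix 'f' in productions for A

Answer: Yes, A has productions with common prefix 'f'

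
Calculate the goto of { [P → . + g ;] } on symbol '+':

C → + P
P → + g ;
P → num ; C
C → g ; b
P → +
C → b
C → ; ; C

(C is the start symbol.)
GOTO(I, '+') = CLOSURE({ [A → αX.β] : [A → α.Xβ] ∈ I, X = '+' })

Items with dot before '+', with the dot advanced:
  [P → . + g ;] → [P → + . g ;]
Closure adds nothing (no advanced item has the dot before a non-terminal).

GOTO = { [P → + . g ;] }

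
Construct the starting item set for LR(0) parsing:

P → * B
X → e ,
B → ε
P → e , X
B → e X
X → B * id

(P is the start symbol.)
First, augment the grammar with P' → P
I₀ = CLOSURE({ [P' → . P] }):
  [P' → . P] has the dot before P: add [P → . * B], [P → . e , X]
No further items can be added.

I₀ = { [P → . * B], [P → . e , X], [P' → . P] }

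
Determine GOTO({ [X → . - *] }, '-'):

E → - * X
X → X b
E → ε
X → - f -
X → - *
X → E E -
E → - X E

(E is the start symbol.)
GOTO(I, '-') = CLOSURE({ [A → αX.β] : [A → α.Xβ] ∈ I, X = '-' })

Items with dot before '-', with the dot advanced:
  [X → . - *] → [X → - . *]
Closure adds nothing (no advanced item has the dot before a non-terminal).

GOTO = { [X → - . *] }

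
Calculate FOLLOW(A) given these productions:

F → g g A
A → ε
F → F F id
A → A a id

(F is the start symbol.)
In F → g g A: A is at the end, add FOLLOW(F)
In A → A a id: A is followed by a id, add FIRST(a id) \ {ε} = { 'a' }

The FOLLOW sets referred to above (computed the same way, to a fixed point):
  FOLLOW(F) = { $, 'g', 'id' }

Taking the union: FOLLOW(A) = { $, 'a', 'g', 'id' }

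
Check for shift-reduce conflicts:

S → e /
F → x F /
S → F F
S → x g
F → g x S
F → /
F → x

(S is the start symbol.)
Yes — I6: [F → x .] vs [F → . /]; I8: [S → x g .] vs [F → g . x S]; I9: [F → x .] vs [F → . /]

Augment with S' → S and build the canonical LR(0) collection (I0 = CLOSURE({[S' → . S]}), then GOTO on every symbol after a dot until no new states appear). It has 15 states:
  I0: { [F → . /], [F → . g x S], [F → . x F /], [F → . x], [S → . F F], [S → . e /], [S → . x g], [S' → . S] }  — shift
  I1: { [F → / .] }  — reduce
  I2: { [F → . /], [F → . g x S], [F → . x F /], [F → . x], [S → F . F] }  — shift
  I3: { [S' → S .] }  — accept
  I4: { [S → e . /] }  — shift
  I5: { [F → g . x S] }  — shift
  I6: { [F → . /], [F → . g x S], [F → . x F /], [F → . x], [F → x . F /], [F → x .], [S → x . g] }  — shift, reduce
  I7: { [F → x F . /] }  — shift
  I8: { [F → g . x S], [S → x g .] }  — shift, reduce
  I9: { [F → . /], [F → . g x S], [F → . x F /], [F → . x], [F → x . F /], [F → x .] }  — shift, reduce
  I10: { [F → . /], [F → . g x S], [F → . x F /], [F → . x], [F → g x . S], [S → . F F], [S → . e /], [S → . x g] }  — shift
  I11: { [F → g x S .] }  — reduce
  I12: { [F → x F / .] }  — reduce
  I13: { [S → e / .] }  — reduce
  I14: { [S → F F .] }  — reduce

I6 contains reduce item [F → x .] and shift items [F → . /], [F → . g x S], [F → . x], [F → . x F /], [S → x . g] — shift-reduce conflict.
I8 contains reduce item [S → x g .] and shift item [F → g . x S] — shift-reduce conflict.
I9 contains reduce item [F → x .] and shift items [F → . /], [F → . g x S], [F → . x], [F → . x F /] — shift-reduce conflict.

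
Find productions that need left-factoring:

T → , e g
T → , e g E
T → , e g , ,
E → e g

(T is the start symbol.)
Yes, T has productions with common prefix ', e g'

Left-factoring is needed when two productions for the same non-terminal
share a common prefix on the right-hand side.

Productions for T:
  T → , e g
  T → , e g E
  T → , e g , ,

Found common prefix ', e g' in productions for T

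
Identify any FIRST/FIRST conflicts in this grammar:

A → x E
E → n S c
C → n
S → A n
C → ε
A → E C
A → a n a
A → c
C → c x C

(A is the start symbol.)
A FIRST/FIRST conflict occurs when two productions N → α and N → β for the same non-terminal have FIRST(α) ∩ FIRST(β) ≠ ∅ (with ε ∈ FIRST of a nullable right-hand side, so two nullable alternatives also conflict).

FIRST sets of the non-terminals at (or reachable through a nullable prefix from) the front of some alternative:
  FIRST(E) = { 'n' }

Productions for A:
  A → x E: FIRST = { 'x' }
  A → E C: FIRST = { 'n' }
  A → a n a: FIRST = { 'a' }
  A → c: FIRST = { 'c' }
Productions for C:
  C → n: FIRST = { 'n' }
  C → ε: FIRST = { ε }
  C → c x C: FIRST = { 'c' }
E, S have only one production, so no FIRST/FIRST conflict is possible there.

All alternatives of each non-terminal have pairwise disjoint FIRST sets.

Answer: No FIRST/FIRST conflicts.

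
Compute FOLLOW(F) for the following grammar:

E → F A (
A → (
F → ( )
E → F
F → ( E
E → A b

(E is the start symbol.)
To compute FOLLOW(F), find every occurrence of F on a right-hand side N → α F β: add FIRST(β) \ {ε}, and if β is empty or nullable also add FOLLOW(N). Iterate to a fixed point.

In E → F A (: F is followed by A '(', add FIRST(A '(') \ {ε} = { '(' }
In E → F: F is at the end, add FOLLOW(E)

The FOLLOW sets referred to above (computed the same way, to a fixed point):
  FOLLOW(E) = { $, '(' }

Taking the union: FOLLOW(F) = { $, '(' }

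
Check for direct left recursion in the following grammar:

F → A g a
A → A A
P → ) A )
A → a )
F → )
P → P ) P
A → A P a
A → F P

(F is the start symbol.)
Direct left recursion occurs when N → N α for some non-terminal N (the right-hand side begins with the left-hand side itself).

F → A g a: starts with A
A → A A: LEFT RECURSIVE (starts with A)
P → ) A ): starts with ')'
A → a ): starts with a
F → ): starts with ')'
P → P ) P: LEFT RECURSIVE (starts with P)
A → A P a: LEFT RECURSIVE (starts with A)
A → F P: starts with F

The grammar has direct left recursion on: A, P.

Answer: Yes, A, P are left-recursive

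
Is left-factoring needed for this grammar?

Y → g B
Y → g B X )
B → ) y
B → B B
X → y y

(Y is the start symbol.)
Yes, Y has productions with common prefix 'g B'

Left-factoring is needed when two productions for the same non-terminal
share a common prefix on the right-hand side.

Productions for Y:
  Y → g B
  Y → g B X )
Productions for B:
  B → ) y
  B → B B

Found common prefix 'g B' in productions for Y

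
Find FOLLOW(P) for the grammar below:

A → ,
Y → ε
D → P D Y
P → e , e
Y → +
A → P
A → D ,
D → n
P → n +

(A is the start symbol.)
To compute FOLLOW(P), find every occurrence of P on a right-hand side N → α P β: add FIRST(β) \ {ε}, and if β is empty or nullable also add FOLLOW(N). Iterate to a fixed point.

In D → P D Y: P is followed by D Y, add FIRST(D Y) \ {ε} = { 'e', 'n' }
In A → P: P is at the end, add FOLLOW(A)

The FOLLOW sets referred to above (computed the same way, to a fixed point):
  FOLLOW(A) = { $ }

Taking the union: FOLLOW(P) = { $, 'e', 'n' }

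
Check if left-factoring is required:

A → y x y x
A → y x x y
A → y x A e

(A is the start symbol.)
Yes, A has productions with common prefix 'y x'

Left-factoring is needed when two productions for the same non-terminal
share a common prefix on the right-hand side.

Productions for A:
  A → y x y x
  A → y x x y
  A → y x A e

Found common prefix 'y x' in productions for A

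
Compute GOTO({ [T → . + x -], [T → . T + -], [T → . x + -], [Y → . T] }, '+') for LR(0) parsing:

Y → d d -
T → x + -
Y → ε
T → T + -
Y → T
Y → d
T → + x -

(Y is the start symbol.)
{ [T → + . x -] }

GOTO(I, '+') = CLOSURE({ [A → αX.β] : [A → α.Xβ] ∈ I, X = '+' })

Items with dot before '+', with the dot advanced:
  [T → . + x -] → [T → + . x -]
Closure adds nothing (no advanced item has the dot before a non-terminal).

GOTO = { [T → + . x -] }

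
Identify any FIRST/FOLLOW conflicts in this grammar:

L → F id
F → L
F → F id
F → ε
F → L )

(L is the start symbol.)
A FIRST/FOLLOW conflict occurs when a non-terminal N has a nullable alternative N → β (β ⇒* ε) and another alternative N → α with FIRST(α) ∩ FOLLOW(N) ≠ ∅: on such a lookahead the parser cannot decide between expanding α and letting N vanish via β.

Nullable non-terminals: F.
FIRST sets used below: FIRST(L) = { 'id' }, FIRST(F) = { 'id', ε }

F: nullable alternative(s) F → ε; FOLLOW(F) = { 'id' }
  F → L: FIRST \ {ε} = { 'id' } — overlaps FOLLOW(F) on { 'id' }: CONFLICT
  F → F id: FIRST \ {ε} = { 'id' } — overlaps FOLLOW(F) on { 'id' }: CONFLICT
  F → ε: FIRST \ {ε} = { } — this is the only nullable alternative, skip
  F → L ): FIRST \ {ε} = { 'id' } — overlaps FOLLOW(F) on { 'id' }: CONFLICT

L has no nullable alternative, so no FIRST/FOLLOW check is needed there.

So the grammar has 3 FIRST/FOLLOW conflicts (marked CONFLICT above).

Answer: Yes. F → L with FOLLOW(F) on { 'id' }; F → F id with FOLLOW(F) on { 'id' }; F → L ')' with FOLLOW(F) on { 'id' }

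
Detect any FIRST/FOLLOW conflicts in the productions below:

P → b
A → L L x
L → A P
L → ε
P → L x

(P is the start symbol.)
A FIRST/FOLLOW conflict occurs when a non-terminal N has a nullable alternative N → β (β ⇒* ε) and another alternative N → α with FIRST(α) ∩ FOLLOW(N) ≠ ∅: on such a lookahead the parser cannot decide between expanding α and letting N vanish via β.

Nullable non-terminals: L.
FIRST sets used below: FIRST(A) = { 'x' }

L: nullable alternative(s) L → ε; FOLLOW(L) = { 'x' }
  L → A P: FIRST \ {ε} = { 'x' } — overlaps FOLLOW(L) on { 'x' }: CONFLICT
  L → ε: FIRST \ {ε} = { } — this is the only nullable alternative, skip

A, P have no nullable alternative, so no FIRST/FOLLOW check is needed there.

So the grammar has 1 FIRST/FOLLOW conflict (marked CONFLICT above).

Answer: Yes. L → A P with FOLLOW(L) on { 'x' }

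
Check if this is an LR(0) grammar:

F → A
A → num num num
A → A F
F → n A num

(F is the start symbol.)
Augment with F' → F and build the canonical LR(0) collection (I0 = CLOSURE({[F' → . F]}), then GOTO on every symbol after a dot until no new states appear). It has 10 states:
  I0: { [A → . A F], [A → . num num num], [F → . A], [F → . n A num], [F' → . F] }  — shift
  I1: { [A → . A F], [A → . num num num], [A → A . F], [F → . A], [F → . n A num], [F → A .] }  — shift, reduce
  I2: { [F' → F .] }  — accept
  I3: { [A → . A F], [A → . num num num], [F → n . A num] }  — shift
  I4: { [A → num . num num] }  — shift
  I5: { [A → num num . num] }  — shift
  I6: { [A → num num num .] }  — reduce
  I7: { [A → . A F], [A → . num num num], [A → A . F], [F → . A], [F → . n A num], [F → n A . num] }  — shift
  I8: { [A → A F .] }  — reduce
  I9: { [A → num . num num], [F → n A num .] }  — shift, reduce

Conflict in state I1:
  Shift-reduce conflict between [F → A .] and [A → . num num num]
So the grammar is NOT LR(0).

Answer: No. Shift-reduce conflict between [F → A .] and [A → . num num num]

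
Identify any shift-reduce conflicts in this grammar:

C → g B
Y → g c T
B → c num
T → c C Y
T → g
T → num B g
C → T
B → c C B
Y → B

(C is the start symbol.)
A shift-reduce conflict occurs when an LR(0) state has both:
  - a complete (reduce) item [A → α .] (dot at the end), and
  - a shift item [B → β . c γ] (dot before a terminal).

Augment with C' → C and build the canonical LR(0) collection (I0 = CLOSURE({[C' → . C]}), then GOTO on every symbol after a dot until no new states appear). It has 20 states:
  I0: { [C → . T], [C → . g B], [C' → . C], [T → . c C Y], [T → . g], [T → . num B g] }  — shift
  I1: { [C' → C .] }  — accept
  I2: { [C → T .] }  — reduce
  I3: { [C → . T], [C → . g B], [T → . c C Y], [T → . g], [T → . num B g], [T → c . C Y] }  — shift
  I4: { [B → . c C B], [B → . c num], [C → g . B], [T → g .] }  — shift, reduce
  I5: { [B → . c C B], [B → . c num], [T → num . B g] }  — shift
  I6: { [T → num B . g] }  — shift
  I7: { [B → c . C B], [B → c . num], [C → . T], [C → . g B], [T → . c C Y], [T → . g], [T → . num B g] }  — shift
  I8: { [B → . c C B], [B → . c num], [B → c C . B] }  — shift
  I9: { [B → . c C B], [B → . c num], [B → c num .], [T → num . B g] }  — shift, reduce
  I10: { [B → c C B .] }  — reduce
  I11: { [T → num B g .] }  — reduce
  I12: { [C → g B .] }  — reduce
  I13: { [B → . c C B], [B → . c num], [T → c C . Y], [Y → . B], [Y → . g c T] }  — shift
  I14: { [Y → B .] }  — reduce
  I15: { [T → c C Y .] }  — reduce
  I16: { [Y → g . c T] }  — shift
  I17: { [T → . c C Y], [T → . g], [T → . num B g], [Y → g c . T] }  — shift
  I18: { [Y → g c T .] }  — reduce
  I19: { [T → g .] }  — reduce

I4 contains reduce item [T → g .] and shift items [B → . c C B], [B → . c num] — shift-reduce conflict.
I9 contains reduce item [B → c num .] and shift items [B → . c C B], [B → . c num] — shift-reduce conflict.

Answer: Yes — I4: [T → g .] vs [B → . c C B]; I9: [B → c num .] vs [B → . c C B]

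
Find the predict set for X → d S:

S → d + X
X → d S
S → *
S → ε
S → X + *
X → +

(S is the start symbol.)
{ 'd' }

PREDICT(X → d S) = (FIRST(RHS) \ {ε}) ∪ (FOLLOW(X) if ε ∈ FIRST(RHS), i.e. RHS ⇒* ε)
FIRST(d S) = { 'd' }
ε ∉ FIRST(d S), so FOLLOW(X) is not added.
PREDICT(X → d S) = { 'd' }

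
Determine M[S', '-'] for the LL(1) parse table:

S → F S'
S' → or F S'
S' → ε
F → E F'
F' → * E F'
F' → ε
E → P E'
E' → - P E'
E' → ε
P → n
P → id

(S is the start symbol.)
To find M[S', '-'], we find productions for S' where '-' is in the predict set (PREDICT(N → α) = (FIRST(α) \ {ε}) ∪ (FOLLOW(N) if α ⇒* ε)).

Relevant sets:
  FOLLOW(S') = { $ }

S' → or F S': PREDICT = { 'or' }
S' → ε: PREDICT = { $ }

M[S', '-'] is empty (no production applies)

Answer: Empty (error entry)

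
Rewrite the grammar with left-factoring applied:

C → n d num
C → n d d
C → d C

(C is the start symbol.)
Left-factoring transforms A → αβ₁ | αβ₂ into A → αA' and A' → β₁ | β₂
(α is the longest common prefix among the alternatives). Repeat until
no nonterminal has two alternatives with a common prefix.

Round 1: C has alternatives sharing prefix 'n d'. Introduce C': C → n d C'
  Add: C' → num
  Add: C' → d

No remaining common prefixes — done.

Resulting grammar:
C → n d C'
C' → num
C' → d
C → d C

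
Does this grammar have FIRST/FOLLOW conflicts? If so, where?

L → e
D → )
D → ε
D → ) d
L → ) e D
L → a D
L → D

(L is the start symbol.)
Nullable non-terminals: D, L.
FIRST sets used below: FIRST(D) = { ')', ε }

D: nullable alternative(s) D → ε; FOLLOW(D) = { $ }
  D → ): FIRST \ {ε} = { ')' } — disjoint from FOLLOW(D)
  D → ε: FIRST \ {ε} = { } — this is the only nullable alternative, skip
  D → ) d: FIRST \ {ε} = { ')' } — disjoint from FOLLOW(D)

L: nullable alternative(s) L → D; FOLLOW(L) = { $ }
  L → e: FIRST \ {ε} = { 'e' } — disjoint from FOLLOW(L)
  L → ) e D: FIRST \ {ε} = { ')' } — disjoint from FOLLOW(L)
  L → a D: FIRST \ {ε} = { 'a' } — disjoint from FOLLOW(L)
  L → D: FIRST \ {ε} = { ')' } — this is the only nullable alternative, skip

No FIRST/FOLLOW conflicts found.

Answer: No FIRST/FOLLOW conflicts.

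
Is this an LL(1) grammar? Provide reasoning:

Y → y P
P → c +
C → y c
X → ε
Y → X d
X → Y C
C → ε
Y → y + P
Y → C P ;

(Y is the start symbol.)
Relevant sets:
  FIRST(X) = { 'c', 'd', 'y', ε }
  FIRST(C) = { 'y', ε }
  FIRST(P) = { 'c' }
  FIRST(Y) = { 'c', 'd', 'y' }
  FOLLOW(C) = { 'c', 'd' }
  FOLLOW(X) = { 'd' }

For Y:
  PREDICT(Y → y P) = { 'y' }
  PREDICT(Y → X d) = { 'c', 'd', 'y' }
  PREDICT(Y → y '+' P) = { 'y' }
  PREDICT(Y → C P ';') = { 'c', 'y' }
For C:
  PREDICT(C → y c) = { 'y' }
  PREDICT(C → ε) = { 'c', 'd' }
For X:
  PREDICT(X → ε) = { 'd' }
  PREDICT(X → Y C) = { 'c', 'd', 'y' }
P has a single production, so nothing to check there.

Conflict found: Predict set conflict for Y: { 'y' }
The grammar is NOT LL(1).

Answer: No. Predict set conflict for Y: { 'y' }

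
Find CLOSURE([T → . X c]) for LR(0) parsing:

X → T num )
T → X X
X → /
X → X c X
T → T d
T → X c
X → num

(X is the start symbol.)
Start with: [T → . X c]
  [T → . X c] has the dot before X: add [X → . T num )], [X → . /], [X → . X c X], [X → . num]
  [X → . T num )] has the dot before T: add [T → . X X], [T → . T d]
No further items can be added.

CLOSURE = { [T → . T d], [T → . X X], [T → . X c], [X → . /], [X → . T num )], [X → . X c X], [X → . num] }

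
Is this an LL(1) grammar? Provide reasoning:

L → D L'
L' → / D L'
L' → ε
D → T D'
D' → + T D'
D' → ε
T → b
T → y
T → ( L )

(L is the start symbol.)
Yes, the grammar is LL(1).

Relevant sets:
  FOLLOW(L') = { $, ')' }
  FOLLOW(D') = { $, ')', '/' }

For L':
  PREDICT(L' → '/' D L') = { '/' }
  PREDICT(L' → ε) = { $, ')' }
For D':
  PREDICT(D' → '+' T D') = { '+' }
  PREDICT(D' → ε) = { $, ')', '/' }
For T:
  PREDICT(T → b) = { 'b' }
  PREDICT(T → y) = { 'y' }
  PREDICT(T → '(' L ')') = { '(' }
L, D have a single production, so nothing to check there.

All predict sets are disjoint. The grammar IS LL(1).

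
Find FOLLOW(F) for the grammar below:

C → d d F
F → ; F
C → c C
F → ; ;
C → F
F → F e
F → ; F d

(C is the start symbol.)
In C → d d F: F is at the end, add FOLLOW(C)
In F → ; F: F is at the end; this adds FOLLOW(F) to itself — nothing new
In C → F: F is at the end, add FOLLOW(C)
In F → F e: F is followed by e, add FIRST(e) \ {ε} = { 'e' }
In F → ; F d: F is followed by d, add FIRST(d) \ {ε} = { 'd' }

The FOLLOW sets referred to above (computed the same way, to a fixed point):
  FOLLOW(C) = { $ }

Taking the union: FOLLOW(F) = { $, 'd', 'e' }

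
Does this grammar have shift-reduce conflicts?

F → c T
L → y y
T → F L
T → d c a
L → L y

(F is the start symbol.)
Yes — I8: [T → F L .] vs [L → L . y]

A shift-reduce conflict occurs when an LR(0) state has both:
  - a complete (reduce) item [A → α .] (dot at the end), and
  - a shift item [B → β . c γ] (dot before a terminal).

Augment with F' → F and build the canonical LR(0) collection (I0 = CLOSURE({[F' → . F]}), then GOTO on every symbol after a dot until no new states appear). It has 12 states:
  I0: { [F → . c T], [F' → . F] }  — shift
  I1: { [F' → F .] }  — accept
  I2: { [F → . c T], [F → c . T], [T → . F L], [T → . d c a] }  — shift
  I3: { [L → . L y], [L → . y y], [T → F . L] }  — shift
  I4: { [F → c T .] }  — reduce
  I5: { [T → d . c a] }  — shift
  I6: { [T → d c . a] }  — shift
  I7: { [T → d c a .] }  — reduce
  I8: { [L → L . y], [T → F L .] }  — shift, reduce
  I9: { [L → y . y] }  — shift
  I10: { [L → y y .] }  — reduce
  I11: { [L → L y .] }  — reduce

I8 contains reduce item [T → F L .] and shift item [L → L . y] — shift-reduce conflict.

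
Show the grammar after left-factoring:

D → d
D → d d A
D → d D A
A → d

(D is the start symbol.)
Left-factoring transforms A → αβ₁ | αβ₂ into A → αA' and A' → β₁ | β₂
(α is the longest common prefix among the alternatives). Repeat until
no nonterminal has two alternatives with a common prefix.

Round 1: D has alternatives sharing prefix 'd'. Introduce D': D → d D'
  Add: D' → ε
  Add: D' → d A
  Add: D' → D A

No remaining common prefixes — done.

Resulting grammar:
D → d D'
D' → ε
D' → d A
D' → D A
A → d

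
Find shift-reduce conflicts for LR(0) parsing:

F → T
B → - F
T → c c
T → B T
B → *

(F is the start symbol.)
A shift-reduce conflict occurs when an LR(0) state has both:
  - a complete (reduce) item [A → α .] (dot at the end), and
  - a shift item [B → β . c γ] (dot before a terminal).

Augment with F' → F and build the canonical LR(0) collection (I0 = CLOSURE({[F' → . F]}), then GOTO on every symbol after a dot until no new states appear). It has 10 states:
  I0: { [B → . *], [B → . - F], [F → . T], [F' → . F], [T → . B T], [T → . c c] }  — shift
  I1: { [B → * .] }  — reduce
  I2: { [B → - . F], [B → . *], [B → . - F], [F → . T], [T → . B T], [T → . c c] }  — shift
  I3: { [B → . *], [B → . - F], [T → . B T], [T → . c c], [T → B . T] }  — shift
  I4: { [F' → F .] }  — accept
  I5: { [F → T .] }  — reduce
  I6: { [T → c . c] }  — shift
  I7: { [T → c c .] }  — reduce
  I8: { [T → B T .] }  — reduce
  I9: { [B → - F .] }  — reduce

No state contains both a complete item and a shift item.

Answer: No shift-reduce conflicts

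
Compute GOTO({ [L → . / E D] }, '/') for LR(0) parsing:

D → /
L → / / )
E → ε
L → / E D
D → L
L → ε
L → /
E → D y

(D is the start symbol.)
{ [D → . /], [D → . L], [E → . D y], [E → .], [L → . / / )], [L → . / E D], [L → . /], [L → .], [L → / . E D] }

GOTO(I, '/') = CLOSURE({ [A → αX.β] : [A → α.Xβ] ∈ I, X = '/' })

Items with dot before '/', with the dot advanced:
  [L → . / E D] → [L → / . E D]
Closure of the advanced items:
  [L → / . E D] has the dot before E: add [E → .], [E → . D y]
  [E → . D y] has the dot before D: add [D → . /], [D → . L]
  [D → . L] has the dot before L: add [L → . / / )], [L → . / E D], [L → .], [L → . /]

GOTO = { [D → . /], [D → . L], [E → . D y], [E → .], [L → . / / )], [L → . / E D], [L → . /], [L → .], [L → / . E D] }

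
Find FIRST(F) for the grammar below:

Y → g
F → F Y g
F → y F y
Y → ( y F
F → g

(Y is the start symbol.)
From F → F Y g:
  - F is the symbol being defined: contributes nothing new
    F is not nullable, so stop
From F → y F y:
  - y is a terminal: add 'y' and stop
From F → g:
  - g is a terminal: add 'g' and stop

Collecting: FIRST(F) = { 'g', 'y' }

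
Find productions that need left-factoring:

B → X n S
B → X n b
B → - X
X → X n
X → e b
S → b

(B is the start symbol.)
Yes, B has productions with common prefix 'X n'

Left-factoring is needed when two productions for the same non-terminal
share a common prefix on the right-hand side.

Productions for B:
  B → X n S
  B → X n b
  B → - X
Productions for X:
  X → X n
  X → e b

Found common prefix 'X n' in productions for B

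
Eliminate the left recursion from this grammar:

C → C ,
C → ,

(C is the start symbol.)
C → , C'
C' → , C'
C' → ε

C is directly left-recursive. The standard transformation for
  A → A α₁ | ... | A α_m | β₁ | ... | β_n
is
  A  → β₁ A' | ... | β_n A'
  A' → α₁ A' | ... | α_m A' | ε

C → , becomes C → , C'
C → C , becomes C' → , C'
Add C' → ε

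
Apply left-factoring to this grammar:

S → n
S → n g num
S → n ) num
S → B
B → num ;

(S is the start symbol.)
S → n S'
S' → ε
S' → g num
S' → ) num
S → B
B → num ;

Left-factoring transforms A → αβ₁ | αβ₂ into A → αA' and A' → β₁ | β₂
(α is the longest common prefix among the alternatives). Repeat until
no nonterminal has two alternatives with a common prefix.

Round 1: S has alternatives sharing prefix 'n'. Introduce S': S → n S'
  Add: S' → ε
  Add: S' → g num
  Add: S' → ) num

No remaining common prefixes — done.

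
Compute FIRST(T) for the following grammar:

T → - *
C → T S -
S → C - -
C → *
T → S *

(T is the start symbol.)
To compute FIRST(T), examine every production with T on the left-hand side, reading each right-hand side left to right until a non-nullable symbol is reached.

FIRST sets of the other non-terminals involved (by the same procedure, iterated to a fixed point):
  FIRST(S) = { '*', '-' }

From T → - *:
  - '-' is a terminal: add '-' and stop
From T → S *:
  - S is a non-terminal: add FIRST(S) \ {ε} = { '*', '-' }
    S is not nullable, so stop

Collecting: FIRST(T) = { '*', '-' }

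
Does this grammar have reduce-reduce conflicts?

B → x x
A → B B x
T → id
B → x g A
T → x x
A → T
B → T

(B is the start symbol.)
A reduce-reduce conflict occurs when an LR(0) state has two complete items [A → α .] and [B → β .] — both call for a reduction, and with no lookahead the parser cannot choose between them.

Augment with B' → B and build the canonical LR(0) collection (I0 = CLOSURE({[B' → . B]}), then GOTO on every symbol after a dot until no new states appear). It has 12 states:
  I0: { [B → . T], [B → . x g A], [B → . x x], [B' → . B], [T → . id], [T → . x x] }  — shift
  I1: { [B' → B .] }  — accept
  I2: { [B → T .] }  — reduce
  I3: { [T → id .] }  — reduce
  I4: { [B → x . g A], [B → x . x], [T → x . x] }  — shift
  I5: { [A → . B B x], [A → . T], [B → . T], [B → . x g A], [B → . x x], [B → x g . A], [T → . id], [T → . x x] }  — shift
  I6: { [B → x x .], [T → x x .] }  — 2 reduces
  I7: { [B → x g A .] }  — reduce
  I8: { [A → B . B x], [B → . T], [B → . x g A], [B → . x x], [T → . id], [T → . x x] }  — shift
  I9: { [A → T .], [B → T .] }  — 2 reduces
  I10: { [A → B B . x] }  — shift
  I11: { [A → B B x .] }  — reduce

I6 contains complete items [B → x x .], [T → x x .] — reduce-reduce conflict.
I9 contains complete items [A → T .], [B → T .] — reduce-reduce conflict.

Answer: Yes — I6: [B → x x .] vs [T → x x .]; I9: [A → T .] vs [B → T .]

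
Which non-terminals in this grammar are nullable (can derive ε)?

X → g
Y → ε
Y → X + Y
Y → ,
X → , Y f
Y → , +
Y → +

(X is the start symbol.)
A non-terminal is nullable if it can derive ε (the empty string): either it has an ε-production, or it has a production whose right-hand side consists entirely of nullable non-terminals.

ε-productions: Y → ε
So Y is immediately nullable.
No further non-terminal can be added: every production for the remaining non-terminals contains a terminal or a non-nullable non-terminal.
Nullable = { 'Y' }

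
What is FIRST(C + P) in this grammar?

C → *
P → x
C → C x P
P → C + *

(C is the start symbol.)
FIRST sets of the non-terminals involved (from the grammar, by fixed-point iteration):
  FIRST(C) = { '*' }

To compute FIRST(C + P), process the symbols left to right:
Symbol C is a non-terminal. Add FIRST(C) \ {ε} = { '*' }
C is not nullable (ε ∉ FIRST(C)), so stop here.
FIRST(C + P) = { '*' }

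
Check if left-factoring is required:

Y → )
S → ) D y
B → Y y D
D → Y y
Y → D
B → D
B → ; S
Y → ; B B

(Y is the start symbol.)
Left-factoring is needed when two productions for the same non-terminal
share a common prefix on the right-hand side.

Productions for Y:
  Y → )
  Y → D
  Y → ; B B
Productions for B:
  B → Y y D
  B → D
  B → ; S

No common prefixes found.

Answer: No, left-factoring is not needed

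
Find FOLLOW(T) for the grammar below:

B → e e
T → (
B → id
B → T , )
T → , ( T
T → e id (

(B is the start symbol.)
{ ',' }

In B → T , ): T is followed by ',' ')', add FIRST(',' ')') \ {ε} = { ',' }
In T → , ( T: T is at the end; this adds FOLLOW(T) to itself — nothing new

Taking the union: FOLLOW(T) = { ',' }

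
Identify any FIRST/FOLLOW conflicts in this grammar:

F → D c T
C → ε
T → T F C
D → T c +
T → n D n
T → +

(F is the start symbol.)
No FIRST/FOLLOW conflicts.

Nullable non-terminals: C.
C has a nullable alternative but only one production, so nothing to check.

D, F, T have no nullable alternative, so no FIRST/FOLLOW check is needed there.

No FIRST/FOLLOW conflicts found.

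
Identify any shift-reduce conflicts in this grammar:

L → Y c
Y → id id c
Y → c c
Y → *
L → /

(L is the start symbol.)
A shift-reduce conflict occurs when an LR(0) state has both:
  - a complete (reduce) item [A → α .] (dot at the end), and
  - a shift item [B → β . c γ] (dot before a terminal).

Augment with L' → L and build the canonical LR(0) collection (I0 = CLOSURE({[L' → . L]}), then GOTO on every symbol after a dot until no new states appear). It has 11 states:
  I0: { [L → . /], [L → . Y c], [L' → . L], [Y → . *], [Y → . c c], [Y → . id id c] }  — shift
  I1: { [Y → * .] }  — reduce
  I2: { [L → / .] }  — reduce
  I3: { [L' → L .] }  — accept
  I4: { [L → Y . c] }  — shift
  I5: { [Y → c . c] }  — shift
  I6: { [Y → id . id c] }  — shift
  I7: { [Y → id id . c] }  — shift
  I8: { [Y → id id c .] }  — reduce
  I9: { [Y → c c .] }  — reduce
  I10: { [L → Y c .] }  — reduce

No state contains both a complete item and a shift item.

Answer: No shift-reduce conflicts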